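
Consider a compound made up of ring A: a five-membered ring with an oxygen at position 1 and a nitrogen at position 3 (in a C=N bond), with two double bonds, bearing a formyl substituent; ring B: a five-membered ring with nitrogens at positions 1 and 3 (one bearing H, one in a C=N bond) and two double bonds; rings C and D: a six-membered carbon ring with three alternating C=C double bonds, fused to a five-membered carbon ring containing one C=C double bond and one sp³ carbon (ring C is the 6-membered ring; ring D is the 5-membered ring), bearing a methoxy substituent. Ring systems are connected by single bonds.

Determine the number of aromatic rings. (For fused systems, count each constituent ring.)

Ring A is fully conjugated (every ring atom contributes a p orbital); 2 ring double bonds (4 π electrons) plus a heteroatom lone pair (2) give 6 π electrons. 6 = 4(1)+2, so ring A is aromatic (oxazole).
Ring B has a continuous p-orbital overlap around the ring; 2 ring double bonds (4 π electrons) plus a heteroatom lone pair (2) give 6 π electrons. Since 6 = 4n+2 (n=1), ring B is aromatic (imidazole).
Ring C is planar and fully conjugated; 3 ring double bonds give 6 π electrons. Since 6 = 4n+2 (n=1), ring C is aromatic (benzene ring).
Ring D has one sp³ carbon, so it is not fully conjugated — not aromatic (cyclopentene ring).
Aromatic: A, B, C. Total: 3.

3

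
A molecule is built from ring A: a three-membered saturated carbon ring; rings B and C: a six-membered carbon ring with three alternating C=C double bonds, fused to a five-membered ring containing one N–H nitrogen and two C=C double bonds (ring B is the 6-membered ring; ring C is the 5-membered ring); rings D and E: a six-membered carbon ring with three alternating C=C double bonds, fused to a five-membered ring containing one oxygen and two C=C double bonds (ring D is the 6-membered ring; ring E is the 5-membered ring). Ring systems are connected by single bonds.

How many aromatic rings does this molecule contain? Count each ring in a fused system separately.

Ring A has only sp³ atoms, so it is not fully conjugated — not aromatic (cyclopropane).
Rings B and C form a fused bicyclic system (with one N–H) with 9 sp² atoms and 10 π electrons from ring double bonds plus a heteroatom lone pair. 10 = 4(2)+2, so the system is aromatic and both rings count as aromatic (indole).
Rings D and E form a fused bicyclic system (with one oxygen) with 9 sp² atoms and 10 π electrons from ring double bonds plus a heteroatom lone pair. 10 = 4(2)+2, so the system is aromatic and both rings count as aromatic (benzofuran).
Aromatic: B, C, D, E. Total: 4.

4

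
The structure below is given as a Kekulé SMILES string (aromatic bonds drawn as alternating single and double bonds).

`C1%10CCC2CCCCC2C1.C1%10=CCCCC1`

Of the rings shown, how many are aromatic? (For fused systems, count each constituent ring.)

The SMILES encodes two fused six-membered saturated carbon rings; a six-membered carbon ring with one C=C double bond.
The 6-membered ring has only sp³ atoms, so it is not fully conjugated — not aromatic (cyclohexane ring).
The second 6-membered ring has only sp³ atoms, so it is not fully conjugated — not aromatic (cyclohexane ring).
The third 6-membered ring has four sp³ carbons, so it is not fully conjugated — not aromatic (cyclohexene).
None of the rings are aromatic. Total: 0.

0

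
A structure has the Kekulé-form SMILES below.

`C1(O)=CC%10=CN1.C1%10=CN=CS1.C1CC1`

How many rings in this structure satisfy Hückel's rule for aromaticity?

The SMILES encodes a five-membered ring of four carbons and one nitrogen bearing a hydrogen, with two C=C double bonds; a five-membered ring with a sulfur at position 1 and a nitrogen at position 3 (in a C=N bond), with two double bonds; a three-membered saturated carbon ring.
The 5-membered ring with one N–H is planar and fully conjugated; 2 ring double bonds (4 π electrons) plus a heteroatom lone pair (2) give 6 π electrons. Since 6 = 4n+2 (n=1), it is aromatic (pyrrole).
The 5-membered ring with one sulfur and one =N– is planar and fully conjugated; 2 ring double bonds (4 π electrons) plus a heteroatom lone pair (2) give 6 π electrons. That satisfies 4n+2 with n=1, so it is aromatic (thiazole).
The 3-membered ring has only sp³ atoms, so it is not fully conjugated — not aromatic (cyclopropane).
2 of the 3 rings are aromatic. Total: 2.

2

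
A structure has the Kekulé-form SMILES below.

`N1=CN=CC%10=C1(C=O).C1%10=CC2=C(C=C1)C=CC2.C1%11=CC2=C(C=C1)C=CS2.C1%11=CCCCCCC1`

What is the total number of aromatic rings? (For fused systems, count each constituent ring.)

The SMILES encodes a six-membered ring with nitrogens at positions 1 and 3 and three alternating double bonds; a six-membered carbon ring with three alternating C=C double bonds, fused to a five-membered carbon ring containing one C=C double bond and one sp³ carbon; a six-membered carbon ring with three alternating C=C double bonds, fused to a five-membered ring containing one sulfur and two C=C double bonds; an eight-membered carbon ring with one C=C double bond.
The 6-membered ring with two nitrogens (1,3) has a continuous p-orbital overlap around the ring; 3 ring double bonds give 6 π electrons. That satisfies 4n+2 with n=1, so it is aromatic (pyrimidine).
The 6-membered ring is planar and fully conjugated; 3 ring double bonds give 6 π electrons. 6 = 4(1)+2, so it is aromatic (benzene ring).
The 5-membered ring has one sp³ carbon, so it is not fully conjugated — not aromatic (cyclopentene ring).
The fused 6/5-membered bicyclic (with one sulfur) is a single π system with 9 sp² atoms and 10 π electrons from ring double bonds plus a heteroatom lone pair. 10 = 4(2)+2, so the system is aromatic and both rings count as aromatic (benzothiophene).
The 8-membered ring has six sp³ carbons, so it is not fully conjugated — not aromatic (cyclooctene).
4 of the 6 rings are aromatic. Total: 4.

4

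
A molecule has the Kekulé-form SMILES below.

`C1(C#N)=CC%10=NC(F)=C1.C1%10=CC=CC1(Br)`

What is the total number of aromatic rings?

The SMILES encodes a six-membered ring of five carbons and one nitrogen with three alternating double bonds; a five-membered carbon ring with two conjugated C=C double bonds and one sp³ carbon.
The 6-membered ring with one nitrogen has a continuous p-orbital overlap around the ring; 3 ring double bonds give 6 π electrons. 6 = 4(1)+2, so it is aromatic (pyridine).
The 5-membered ring has one sp³ carbon, so it is not fully conjugated — not aromatic (cyclopentadiene).
1 of the 2 rings is aromatic. Total: 1.

1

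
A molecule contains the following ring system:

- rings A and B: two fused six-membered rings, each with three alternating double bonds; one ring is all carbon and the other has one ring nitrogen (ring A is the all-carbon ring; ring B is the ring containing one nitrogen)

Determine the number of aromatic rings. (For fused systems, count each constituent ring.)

2

Rings A and B form a fused bicyclic system (with one nitrogen) with 10 sp² atoms and 10 π electrons from ring double bonds. 10 = 4(2)+2, so the system is aromatic and both rings count as aromatic (quinoline).
Aromatic: A, B. Total: 2.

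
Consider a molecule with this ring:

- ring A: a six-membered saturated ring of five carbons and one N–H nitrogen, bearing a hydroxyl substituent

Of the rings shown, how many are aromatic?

Ring A has only sp³ atoms, so it is not fully conjugated — not aromatic (piperidine).

0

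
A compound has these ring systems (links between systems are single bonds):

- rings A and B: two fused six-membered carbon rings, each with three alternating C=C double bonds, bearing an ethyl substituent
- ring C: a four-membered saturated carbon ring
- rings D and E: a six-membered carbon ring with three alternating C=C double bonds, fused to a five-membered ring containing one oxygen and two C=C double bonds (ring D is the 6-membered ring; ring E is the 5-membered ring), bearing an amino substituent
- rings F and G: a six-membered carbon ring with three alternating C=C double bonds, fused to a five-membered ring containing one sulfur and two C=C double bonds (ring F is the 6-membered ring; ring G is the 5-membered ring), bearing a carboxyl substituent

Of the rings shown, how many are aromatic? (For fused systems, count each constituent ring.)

6

Rings A and B form a fused bicyclic system with 10 sp² atoms and 10 π electrons from ring double bonds. 10 = 4(2)+2, so the system is aromatic and both rings count as aromatic (naphthalene).
Ring C has only sp³ atoms, so it is not fully conjugated — not aromatic (cyclobutane).
Rings D and E form a fused bicyclic system (with one oxygen) with 9 sp² atoms and 10 π electrons from ring double bonds plus a heteroatom lone pair. 10 = 4(2)+2, so the system is aromatic and both rings count as aromatic (benzofuran).
Rings F and G form a fused bicyclic system (with one sulfur) with 9 sp² atoms and 10 π electrons from ring double bonds plus a heteroatom lone pair. 10 = 4(2)+2, so the system is aromatic and both rings count as aromatic (benzothiophene).
Aromatic: A, B, D, E, F, G. Total: 6.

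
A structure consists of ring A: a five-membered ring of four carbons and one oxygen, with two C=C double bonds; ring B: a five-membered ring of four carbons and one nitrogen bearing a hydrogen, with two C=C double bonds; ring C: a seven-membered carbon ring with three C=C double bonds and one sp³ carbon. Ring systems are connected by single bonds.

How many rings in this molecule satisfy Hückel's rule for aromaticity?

2

Ring A is fully conjugated (every ring atom contributes a p orbital); 2 ring double bonds (4 π electrons) plus a heteroatom lone pair (2) give 6 π electrons. Since 6 = 4n+2 (n=1), ring A is aromatic (furan).
Ring B has a continuous p-orbital overlap around the ring; 2 ring double bonds (4 π electrons) plus a heteroatom lone pair (2) give 6 π electrons. Since 6 = 4n+2 (n=1), ring B is aromatic (pyrrole).
Ring C has one sp³ carbon, so it is not fully conjugated — not aromatic (cycloheptatriene).
Aromatic: A, B. Total: 2.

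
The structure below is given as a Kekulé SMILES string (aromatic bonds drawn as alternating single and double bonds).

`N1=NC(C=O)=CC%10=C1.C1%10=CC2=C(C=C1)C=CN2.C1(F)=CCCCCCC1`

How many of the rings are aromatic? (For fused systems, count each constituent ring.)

The SMILES encodes a six-membered ring with two adjacent nitrogens and three alternating double bonds; a six-membered carbon ring with three alternating C=C double bonds, fused to a five-membered ring containing one N–H nitrogen and two C=C double bonds; an eight-membered carbon ring with one C=C double bond.
The 6-membered ring with two nitrogens (1,2) is fully conjugated (every ring atom contributes a p orbital); 3 ring double bonds give 6 π electrons. 6 = 4(1)+2, so it is aromatic (pyridazine).
The fused 6/5-membered bicyclic (with one N–H) is a single π system with 9 sp² atoms and 10 π electrons from ring double bonds plus a heteroatom lone pair. 10 = 4(2)+2, so the system is aromatic and both rings count as aromatic (indole).
The 8-membered ring has six sp³ carbons, so it is not fully conjugated — not aromatic (cyclooctene).
3 of the 4 rings are aromatic. Total: 3.

3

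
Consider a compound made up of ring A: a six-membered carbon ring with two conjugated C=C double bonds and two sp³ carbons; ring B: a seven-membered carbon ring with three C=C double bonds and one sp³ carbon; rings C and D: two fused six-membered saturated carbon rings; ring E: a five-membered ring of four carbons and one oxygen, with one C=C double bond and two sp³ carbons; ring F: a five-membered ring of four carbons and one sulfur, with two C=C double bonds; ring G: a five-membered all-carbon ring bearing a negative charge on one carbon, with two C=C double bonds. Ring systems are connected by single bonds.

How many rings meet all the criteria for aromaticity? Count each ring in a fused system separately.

2

Ring A has two sp³ carbons, so it is not fully conjugated — not aromatic (1,3-cyclohexadiene).
Ring B has one sp³ carbon, so it is not fully conjugated — not aromatic (cycloheptatriene).
Ring C has only sp³ atoms, so it is not fully conjugated — not aromatic (cyclohexane ring).
Ring D has only sp³ atoms, so it is not fully conjugated — not aromatic (cyclohexane ring).
Ring E has two sp³ carbons, so it is not fully conjugated — not aromatic (2,3-dihydrofuran).
Ring F is fully conjugated (every ring atom contributes a p orbital); 2 ring double bonds (4 π electrons) plus a heteroatom lone pair (2) give 6 π electrons. Since 6 = 4n+2 (n=1), ring F is aromatic (thiophene).
Ring G has a continuous p-orbital overlap around the ring; 2 ring double bonds (4 π electrons) plus the carbanion lone pair (2) give 6 π electrons. Since 6 = 4n+2 (n=1), ring G is aromatic (cyclopentadienyl anion).
Aromatic: F, G. Total: 2.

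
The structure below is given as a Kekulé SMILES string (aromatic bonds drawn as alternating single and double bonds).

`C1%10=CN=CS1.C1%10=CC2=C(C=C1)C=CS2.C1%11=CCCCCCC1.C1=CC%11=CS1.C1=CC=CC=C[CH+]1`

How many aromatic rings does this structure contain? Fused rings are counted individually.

5

The SMILES encodes a five-membered ring with a sulfur at position 1 and a nitrogen at position 3 (in a C=N bond), with two double bonds; a six-membered carbon ring with three alternating C=C double bonds, fused to a five-membered ring containing one sulfur and two C=C double bonds; an eight-membered carbon ring with one C=C double bond; a five-membered ring of four carbons and one sulfur, with two C=C double bonds; a seven-membered all-carbon ring bearing a positive charge on one carbon, with three C=C double bonds.
The 5-membered ring with one sulfur and one =N– is fully conjugated (every ring atom contributes a p orbital); 2 ring double bonds (4 π electrons) plus a heteroatom lone pair (2) give 6 π electrons. 6 = 4(1)+2, so it is aromatic (thiazole).
The fused 6/5-membered bicyclic (with one sulfur) is a single π system with 9 sp² atoms and 10 π electrons from ring double bonds plus a heteroatom lone pair. 10 = 4(2)+2, so the system is aromatic and both rings count as aromatic (benzothiophene).
The 8-membered ring has six sp³ carbons, so it is not fully conjugated — not aromatic (cyclooctene).
The 5-membered ring with one sulfur is fully conjugated (every ring atom contributes a p orbital); 2 ring double bonds (4 π electrons) plus a heteroatom lone pair (2) give 6 π electrons. Since 6 = 4n+2 (n=1), it is aromatic (thiophene).
The 7-membered ring is planar and fully conjugated; 3 ring double bonds (6 π electrons) plus the carbocation's empty p orbital (0, but keeps the ring conjugated) give 6 π electrons. That satisfies 4n+2 with n=1, so it is aromatic (tropylium cation).
5 of the 6 rings are aromatic. Total: 5.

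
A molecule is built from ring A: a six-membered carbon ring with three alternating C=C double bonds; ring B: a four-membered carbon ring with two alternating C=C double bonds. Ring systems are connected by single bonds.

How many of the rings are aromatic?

1

Ring A is fully conjugated (every ring atom contributes a p orbital); 3 ring double bonds give 6 π electrons. 6 = 4(1)+2, so ring A is aromatic (benzene).
Ring B has only sp² ring atoms; a planar conformation would have a fully conjugated π system of 4 electrons. But 4 = 4(1), which is 4n not 4n+2, so ring B is not aromatic (cyclobutadiene) — cyclobutadiene is antiaromatic and distorts to a rectangle.
Aromatic: A. Total: 1.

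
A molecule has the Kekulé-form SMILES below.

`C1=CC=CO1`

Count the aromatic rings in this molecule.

The SMILES encodes a five-membered ring of four carbons and one oxygen, with two C=C double bonds.
The 5-membered ring with one oxygen is fully conjugated (every ring atom contributes a p orbital); 2 ring double bonds (4 π electrons) plus a heteroatom lone pair (2) give 6 π electrons. 6 = 4(1)+2, so it is aromatic (furan).

1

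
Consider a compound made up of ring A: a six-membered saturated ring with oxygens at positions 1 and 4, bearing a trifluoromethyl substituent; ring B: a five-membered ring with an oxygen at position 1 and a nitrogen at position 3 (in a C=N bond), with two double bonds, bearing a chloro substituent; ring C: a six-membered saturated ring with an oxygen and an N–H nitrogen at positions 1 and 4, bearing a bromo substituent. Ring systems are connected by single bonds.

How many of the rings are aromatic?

1

Ring A has only sp³ atoms, so it is not fully conjugated — not aromatic (1,4-dioxane).
Ring B is planar and fully conjugated; 2 ring double bonds (4 π electrons) plus a heteroatom lone pair (2) give 6 π electrons. That satisfies 4n+2 with n=1, so ring B is aromatic (oxazole).
Ring C has only sp³ atoms, so it is not fully conjugated — not aromatic (morpholine).
Aromatic: B. Total: 1.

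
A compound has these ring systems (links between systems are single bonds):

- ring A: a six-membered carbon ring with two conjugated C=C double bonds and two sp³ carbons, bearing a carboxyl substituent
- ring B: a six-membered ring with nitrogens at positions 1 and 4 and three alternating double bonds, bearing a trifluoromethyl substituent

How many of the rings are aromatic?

Ring A has two sp³ carbons, so it is not fully conjugated — not aromatic (1,3-cyclohexadiene).
Ring B has a continuous p-orbital overlap around the ring; 3 ring double bonds give 6 π electrons. 6 = 4(1)+2, so ring B is aromatic (pyrazine).
Aromatic: B. Total: 1.

1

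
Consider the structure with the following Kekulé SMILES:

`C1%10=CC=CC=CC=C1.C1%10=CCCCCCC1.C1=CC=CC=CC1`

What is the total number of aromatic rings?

The SMILES encodes an eight-membered carbon ring with four alternating C=C double bonds; an eight-membered carbon ring with one C=C double bond; a seven-membered carbon ring with three C=C double bonds and one sp³ carbon.
The 8-membered ring has only sp² ring atoms; a planar conformation would have a fully conjugated π system of 8 electrons. But 8 = 4(2), which is 4n not 4n+2, so it is not aromatic (cyclooctatetraene) — cyclooctatetraene distorts into a non-planar tub to avoid antiaromaticity.
The second 8-membered ring has six sp³ carbons, so it is not fully conjugated — not aromatic (cyclooctene).
The 7-membered ring has one sp³ carbon, so it is not fully conjugated — not aromatic (cycloheptatriene).
None of the rings are aromatic. Total: 0.

0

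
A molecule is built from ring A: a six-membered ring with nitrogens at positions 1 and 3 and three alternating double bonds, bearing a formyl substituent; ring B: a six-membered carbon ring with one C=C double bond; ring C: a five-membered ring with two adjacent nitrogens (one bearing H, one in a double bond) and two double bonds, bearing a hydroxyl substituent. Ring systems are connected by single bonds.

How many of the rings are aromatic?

Ring A is fully conjugated (every ring atom contributes a p orbital); 3 ring double bonds give 6 π electrons. That satisfies 4n+2 with n=1, so ring A is aromatic (pyrimidine).
Ring B has four sp³ carbons, so it is not fully conjugated — not aromatic (cyclohexene).
Ring C is fully conjugated (every ring atom contributes a p orbital); 2 ring double bonds (4 π electrons) plus a heteroatom lone pair (2) give 6 π electrons. Since 6 = 4n+2 (n=1), ring C is aromatic (pyrazole).
Aromatic: A, C. Total: 2.

2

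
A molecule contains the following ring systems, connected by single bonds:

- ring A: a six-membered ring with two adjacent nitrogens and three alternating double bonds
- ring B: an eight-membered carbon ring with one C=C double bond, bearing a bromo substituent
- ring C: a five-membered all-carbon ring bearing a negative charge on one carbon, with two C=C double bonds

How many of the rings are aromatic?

2

Ring A has a continuous p-orbital overlap around the ring; 3 ring double bonds give 6 π electrons. Since 6 = 4n+2 (n=1), ring A is aromatic (pyridazine).
Ring B has six sp³ carbons, so it is not fully conjugated — not aromatic (cyclooctene).
Ring C is fully conjugated (every ring atom contributes a p orbital); 2 ring double bonds (4 π electrons) plus the carbanion lone pair (2) give 6 π electrons. 6 = 4(1)+2, so ring C is aromatic (cyclopentadienyl anion).
Aromatic: A, C. Total: 2.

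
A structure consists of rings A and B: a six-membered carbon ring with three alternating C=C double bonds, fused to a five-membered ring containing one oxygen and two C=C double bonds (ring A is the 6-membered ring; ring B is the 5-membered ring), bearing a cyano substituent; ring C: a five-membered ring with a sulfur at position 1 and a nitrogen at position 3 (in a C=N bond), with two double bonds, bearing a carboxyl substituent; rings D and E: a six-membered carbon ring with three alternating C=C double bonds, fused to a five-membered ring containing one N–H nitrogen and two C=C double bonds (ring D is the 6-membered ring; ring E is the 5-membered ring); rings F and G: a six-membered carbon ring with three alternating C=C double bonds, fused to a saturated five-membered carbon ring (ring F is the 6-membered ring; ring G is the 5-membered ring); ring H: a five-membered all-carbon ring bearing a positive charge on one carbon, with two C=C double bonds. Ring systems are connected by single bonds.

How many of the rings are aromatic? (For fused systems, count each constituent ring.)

6

Rings A and B form a fused bicyclic system (with one oxygen) with 9 sp² atoms and 10 π electrons from ring double bonds plus a heteroatom lone pair. 10 = 4(2)+2, so the system is aromatic and both rings count as aromatic (benzofuran).
Ring C has a continuous p-orbital overlap around the ring; 2 ring double bonds (4 π electrons) plus a heteroatom lone pair (2) give 6 π electrons. Since 6 = 4n+2 (n=1), ring C is aromatic (thiazole).
Rings D and E form a fused bicyclic system (with one N–H) with 9 sp² atoms and 10 π electrons from ring double bonds plus a heteroatom lone pair. 10 = 4(2)+2, so the system is aromatic and both rings count as aromatic (indole).
Ring F has a continuous p-orbital overlap around the ring; 3 ring double bonds give 6 π electrons. 6 = 4(1)+2, so ring F is aromatic (benzene ring).
Ring G has three sp³ carbons, so it is not fully conjugated — not aromatic (cyclopentane ring).
Ring H has only sp² ring atoms; a planar conformation would have a fully conjugated π system of 4 electrons. But 4 = 4(1), which is 4n not 4n+2, so ring H is not aromatic (cyclopentadienyl cation).
Aromatic: A, B, C, D, E, F. Total: 6.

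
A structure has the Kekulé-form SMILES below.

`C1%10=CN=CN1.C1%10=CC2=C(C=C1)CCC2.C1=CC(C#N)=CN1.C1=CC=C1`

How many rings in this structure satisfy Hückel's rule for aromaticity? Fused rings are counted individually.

3

The SMILES encodes a five-membered ring with nitrogens at positions 1 and 3 (one bearing H, one in a C=N bond) and two double bonds; a six-membered carbon ring with three alternating C=C double bonds, fused to a saturated five-membered carbon ring; a five-membered ring of four carbons and one nitrogen bearing a hydrogen, with two C=C double bonds; a four-membered carbon ring with two alternating C=C double bonds.
The 5-membered ring with two nitrogens (one N–H, one =N–) has a continuous p-orbital overlap around the ring; 2 ring double bonds (4 π electrons) plus a heteroatom lone pair (2) give 6 π electrons. 6 = 4(1)+2, so it is aromatic (imidazole).
The 6-membered ring is fully conjugated (every ring atom contributes a p orbital); 3 ring double bonds give 6 π electrons. That satisfies 4n+2 with n=1, so it is aromatic (benzene ring).
The 5-membered ring has three sp³ carbons, so it is not fully conjugated — not aromatic (cyclopentane ring).
The 5-membered ring with one N–H has a continuous p-orbital overlap around the ring; 2 ring double bonds (4 π electrons) plus a heteroatom lone pair (2) give 6 π electrons. That satisfies 4n+2 with n=1, so it is aromatic (pyrrole).
The 4-membered ring has only sp² ring atoms; a planar conformation would have a fully conjugated π system of 4 electrons. But 4 = 4(1), which is 4n not 4n+2, so it is not aromatic (cyclobutadiene) — cyclobutadiene is antiaromatic and distorts to a rectangle.
3 of the 5 rings are aromatic. Total: 3.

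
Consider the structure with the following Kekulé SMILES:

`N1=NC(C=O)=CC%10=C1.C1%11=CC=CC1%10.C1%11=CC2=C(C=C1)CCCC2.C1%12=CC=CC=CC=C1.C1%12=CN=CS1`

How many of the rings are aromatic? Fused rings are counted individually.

3

The SMILES encodes a six-membered ring with two adjacent nitrogens and three alternating double bonds; a five-membered carbon ring with two conjugated C=C double bonds and one sp³ carbon; a six-membered carbon ring with three alternating C=C double bonds, fused to a saturated six-membered carbon ring; an eight-membered carbon ring with four alternating C=C double bonds; a five-membered ring with a sulfur at position 1 and a nitrogen at position 3 (in a C=N bond), with two double bonds.
The 6-membered ring with two nitrogens (1,2) has a continuous p-orbital overlap around the ring; 3 ring double bonds give 6 π electrons. 6 = 4(1)+2, so it is aromatic (pyridazine).
The 5-membered ring has one sp³ carbon, so it is not fully conjugated — not aromatic (cyclopentadiene).
The 6-membered ring is planar and fully conjugated; 3 ring double bonds give 6 π electrons. Since 6 = 4n+2 (n=1), it is aromatic (benzene ring).
The second 6-membered ring has four sp³ carbons, so it is not fully conjugated — not aromatic (cyclohexane ring).
The 8-membered ring has only sp² ring atoms; a planar conformation would have a fully conjugated π system of 8 electrons. But 8 = 4(2), which is 4n not 4n+2, so it is not aromatic (cyclooctatetraene) — cyclooctatetraene distorts into a non-planar tub to avoid antiaromaticity.
The 5-membered ring with one sulfur and one =N– is fully conjugated (every ring atom contributes a p orbital); 2 ring double bonds (4 π electrons) plus a heteroatom lone pair (2) give 6 π electrons. Since 6 = 4n+2 (n=1), it is aromatic (thiazole).
3 of the 6 rings are aromatic. Total: 3.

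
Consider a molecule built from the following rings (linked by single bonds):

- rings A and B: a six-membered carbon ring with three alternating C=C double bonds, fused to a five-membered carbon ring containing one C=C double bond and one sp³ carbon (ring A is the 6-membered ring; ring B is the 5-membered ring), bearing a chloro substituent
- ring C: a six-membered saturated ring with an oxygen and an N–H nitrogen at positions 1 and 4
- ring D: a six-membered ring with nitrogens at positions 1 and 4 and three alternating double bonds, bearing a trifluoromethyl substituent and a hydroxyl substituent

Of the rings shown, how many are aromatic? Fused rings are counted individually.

2

Ring A is planar and fully conjugated; 3 ring double bonds give 6 π electrons. Since 6 = 4n+2 (n=1), ring A is aromatic (benzene ring).
Ring B has one sp³ carbon, so it is not fully conjugated — not aromatic (cyclopentene ring).
Ring C has only sp³ atoms, so it is not fully conjugated — not aromatic (morpholine).
Ring D is planar and fully conjugated; 3 ring double bonds give 6 π electrons. Since 6 = 4n+2 (n=1), ring D is aromatic (pyrazine).
Aromatic: A, D. Total: 2.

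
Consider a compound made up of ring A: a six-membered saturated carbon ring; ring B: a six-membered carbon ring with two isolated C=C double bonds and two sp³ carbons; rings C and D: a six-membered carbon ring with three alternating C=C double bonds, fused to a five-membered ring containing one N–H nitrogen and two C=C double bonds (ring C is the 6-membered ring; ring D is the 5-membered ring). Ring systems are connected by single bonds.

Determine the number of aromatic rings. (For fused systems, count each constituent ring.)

2

Ring A has only sp³ atoms, so it is not fully conjugated — not aromatic (cyclohexane).
Ring B has two sp³ carbons, so it is not fully conjugated — not aromatic (1,4-cyclohexadiene).
Rings C and D form a fused bicyclic system (with one N–H) with 9 sp² atoms and 10 π electrons from ring double bonds plus a heteroatom lone pair. 10 = 4(2)+2, so the system is aromatic and both rings count as aromatic (indole).
Aromatic: C, D. Total: 2.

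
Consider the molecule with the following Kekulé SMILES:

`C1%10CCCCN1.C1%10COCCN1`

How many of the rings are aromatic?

The SMILES encodes a six-membered saturated ring of five carbons and one N–H nitrogen; a six-membered saturated ring with an oxygen and an N–H nitrogen at positions 1 and 4.
The 6-membered ring with one N–H has only sp³ atoms, so it is not fully conjugated — not aromatic (piperidine).
The 6-membered ring with one oxygen and one N–H (1,4) has only sp³ atoms, so it is not fully conjugated — not aromatic (morpholine).
None of the rings are aromatic. Total: 0.

0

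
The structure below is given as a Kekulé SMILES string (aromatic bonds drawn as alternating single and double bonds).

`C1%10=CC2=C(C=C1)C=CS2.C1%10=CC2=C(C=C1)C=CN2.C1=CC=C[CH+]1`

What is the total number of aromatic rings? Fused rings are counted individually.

4

The SMILES encodes a six-membered carbon ring with three alternating C=C double bonds, fused to a five-membered ring containing one sulfur and two C=C double bonds; a six-membered carbon ring with three alternating C=C double bonds, fused to a five-membered ring containing one N–H nitrogen and two C=C double bonds; a five-membered all-carbon ring bearing a positive charge on one carbon, with two C=C double bonds.
The fused 6/5-membered bicyclic (with one sulfur) is a single π system with 9 sp² atoms and 10 π electrons from ring double bonds plus a heteroatom lone pair. 10 = 4(2)+2, so the system is aromatic and both rings count as aromatic (benzothiophene).
The fused 6/5-membered bicyclic (with one N–H) is a single π system with 9 sp² atoms and 10 π electrons from ring double bonds plus a heteroatom lone pair. 10 = 4(2)+2, so the system is aromatic and both rings count as aromatic (indole).
The 5-membered ring has only sp² ring atoms; a planar conformation would have a fully conjugated π system of 4 electrons. But 4 = 4(1), which is 4n not 4n+2, so it is not aromatic (cyclopentadienyl cation).
4 of the 5 rings are aromatic. Total: 4.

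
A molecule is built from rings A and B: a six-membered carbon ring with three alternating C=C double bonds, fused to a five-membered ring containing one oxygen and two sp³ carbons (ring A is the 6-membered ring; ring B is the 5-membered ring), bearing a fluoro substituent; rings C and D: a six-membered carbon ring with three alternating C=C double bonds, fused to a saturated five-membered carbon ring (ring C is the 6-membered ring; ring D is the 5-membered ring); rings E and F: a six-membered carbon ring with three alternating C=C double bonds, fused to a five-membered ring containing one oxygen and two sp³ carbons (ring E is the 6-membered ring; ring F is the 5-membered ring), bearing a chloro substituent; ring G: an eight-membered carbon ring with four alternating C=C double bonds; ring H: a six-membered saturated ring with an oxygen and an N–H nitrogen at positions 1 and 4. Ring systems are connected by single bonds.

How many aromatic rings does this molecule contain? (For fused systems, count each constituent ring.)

3

Ring A is planar and fully conjugated; 3 ring double bonds give 6 π electrons. Since 6 = 4n+2 (n=1), ring A is aromatic (benzene ring).
Ring B has two sp³ carbons, so it is not fully conjugated — not aromatic (oxolane ring).
Ring C is fully conjugated (every ring atom contributes a p orbital); 3 ring double bonds give 6 π electrons. That satisfies 4n+2 with n=1, so ring C is aromatic (benzene ring).
Ring D has three sp³ carbons, so it is not fully conjugated — not aromatic (cyclopentane ring).
Ring E has a continuous p-orbital overlap around the ring; 3 ring double bonds give 6 π electrons. 6 = 4(1)+2, so ring E is aromatic (benzene ring).
Ring F has two sp³ carbons, so it is not fully conjugated — not aromatic (oxolane ring).
Ring G has only sp² ring atoms; a planar conformation would have a fully conjugated π system of 8 electrons. But 8 = 4(2), which is 4n not 4n+2, so ring G is not aromatic (cyclooctatetraene) — cyclooctatetraene distorts into a non-planar tub to avoid antiaromaticity.
Ring H has only sp³ atoms, so it is not fully conjugated — not aromatic (morpholine).
Aromatic: A, C, E. Total: 3.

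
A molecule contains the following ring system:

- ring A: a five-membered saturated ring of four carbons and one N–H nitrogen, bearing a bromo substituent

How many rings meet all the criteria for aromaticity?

0

Ring A has only sp³ atoms, so it is not fully conjugated — not aromatic (pyrrolidine).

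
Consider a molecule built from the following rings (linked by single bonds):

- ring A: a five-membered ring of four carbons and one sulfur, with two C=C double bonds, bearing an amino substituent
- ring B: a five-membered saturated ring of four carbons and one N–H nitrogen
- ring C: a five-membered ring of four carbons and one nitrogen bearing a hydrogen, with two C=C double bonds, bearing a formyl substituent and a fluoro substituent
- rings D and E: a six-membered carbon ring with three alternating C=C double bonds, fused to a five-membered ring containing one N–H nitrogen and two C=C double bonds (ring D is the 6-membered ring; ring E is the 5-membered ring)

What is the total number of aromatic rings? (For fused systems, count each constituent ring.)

4

Ring A is fully conjugated (every ring atom contributes a p orbital); 2 ring double bonds (4 π electrons) plus a heteroatom lone pair (2) give 6 π electrons. Since 6 = 4n+2 (n=1), ring A is aromatic (thiophene).
Ring B has only sp³ atoms, so it is not fully conjugated — not aromatic (pyrrolidine).
Ring C is fully conjugated (every ring atom contributes a p orbital); 2 ring double bonds (4 π electrons) plus a heteroatom lone pair (2) give 6 π electrons. That satisfies 4n+2 with n=1, so ring C is aromatic (pyrrole).
Rings D and E form a fused bicyclic system (with one N–H) with 9 sp² atoms and 10 π electrons from ring double bonds plus a heteroatom lone pair. 10 = 4(2)+2, so the system is aromatic and both rings count as aromatic (indole).
Aromatic: A, C, D, E. Total: 4.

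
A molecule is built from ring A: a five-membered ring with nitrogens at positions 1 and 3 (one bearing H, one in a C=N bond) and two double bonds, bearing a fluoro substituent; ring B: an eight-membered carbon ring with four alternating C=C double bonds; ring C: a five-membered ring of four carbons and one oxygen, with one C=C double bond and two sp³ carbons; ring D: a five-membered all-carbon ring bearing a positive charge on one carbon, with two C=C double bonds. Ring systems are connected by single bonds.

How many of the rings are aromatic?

1

Ring A has a continuous p-orbital overlap around the ring; 2 ring double bonds (4 π electrons) plus a heteroatom lone pair (2) give 6 π electrons. 6 = 4(1)+2, so ring A is aromatic (imidazole).
Ring B has only sp² ring atoms; a planar conformation would have a fully conjugated π system of 8 electrons. But 8 = 4(2), which is 4n not 4n+2, so ring B is not aromatic (cyclooctatetraene) — cyclooctatetraene distorts into a non-planar tub to avoid antiaromaticity.
Ring C has two sp³ carbons, so it is not fully conjugated — not aromatic (2,3-dihydrofuran).
Ring D has only sp² ring atoms; a planar conformation would have a fully conjugated π system of 4 electrons. But 4 = 4(1), which is 4n not 4n+2, so ring D is not aromatic (cyclopentadienyl cation).
Aromatic: A. Total: 1.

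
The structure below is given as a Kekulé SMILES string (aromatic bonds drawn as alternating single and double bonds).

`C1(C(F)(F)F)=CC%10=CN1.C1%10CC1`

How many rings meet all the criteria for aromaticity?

1

The SMILES encodes a five-membered ring of four carbons and one nitrogen bearing a hydrogen, with two C=C double bonds; a three-membered saturated carbon ring.
The 5-membered ring with one N–H is fully conjugated (every ring atom contributes a p orbital); 2 ring double bonds (4 π electrons) plus a heteroatom lone pair (2) give 6 π electrons. 6 = 4(1)+2, so it is aromatic (pyrrole).
The 3-membered ring has only sp³ atoms, so it is not fully conjugated — not aromatic (cyclopropane).
1 of the 2 rings is aromatic. Total: 1.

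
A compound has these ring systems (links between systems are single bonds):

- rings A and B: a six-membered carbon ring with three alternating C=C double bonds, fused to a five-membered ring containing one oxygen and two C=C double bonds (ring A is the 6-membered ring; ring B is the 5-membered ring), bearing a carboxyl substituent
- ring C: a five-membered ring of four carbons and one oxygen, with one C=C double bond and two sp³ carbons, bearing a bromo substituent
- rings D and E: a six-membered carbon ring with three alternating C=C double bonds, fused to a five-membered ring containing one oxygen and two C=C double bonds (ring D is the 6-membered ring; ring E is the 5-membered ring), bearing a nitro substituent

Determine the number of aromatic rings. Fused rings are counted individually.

Rings A and B form a fused bicyclic system (with one oxygen) with 9 sp² atoms and 10 π electrons from ring double bonds plus a heteroatom lone pair. 10 = 4(2)+2, so the system is aromatic and both rings count as aromatic (benzofuran).
Ring C has two sp³ carbons, so it is not fully conjugated — not aromatic (2,3-dihydrofuran).
Rings D and E form a fused bicyclic system (with one oxygen) with 9 sp² atoms and 10 π electrons from ring double bonds plus a heteroatom lone pair. 10 = 4(2)+2, so the system is aromatic and both rings count as aromatic (benzofuran).
Aromatic: A, B, D, E. Total: 4.

4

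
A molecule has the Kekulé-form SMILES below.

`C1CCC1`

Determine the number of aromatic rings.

The SMILES encodes a four-membered saturated carbon ring.
The 4-membered ring has only sp³ atoms, so it is not fully conjugated — not aromatic (cyclobutane).

0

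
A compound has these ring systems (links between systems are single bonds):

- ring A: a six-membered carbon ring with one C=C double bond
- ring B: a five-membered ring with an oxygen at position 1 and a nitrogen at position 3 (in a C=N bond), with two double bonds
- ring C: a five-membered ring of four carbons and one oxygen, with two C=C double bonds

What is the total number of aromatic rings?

2

Ring A has four sp³ carbons, so it is not fully conjugated — not aromatic (cyclohexene).
Ring B is fully conjugated (every ring atom contributes a p orbital); 2 ring double bonds (4 π electrons) plus a heteroatom lone pair (2) give 6 π electrons. Since 6 = 4n+2 (n=1), ring B is aromatic (oxazole).
Ring C has a continuous p-orbital overlap around the ring; 2 ring double bonds (4 π electrons) plus a heteroatom lone pair (2) give 6 π electrons. Since 6 = 4n+2 (n=1), ring C is aromatic (furan).
Aromatic: B, C. Total: 2.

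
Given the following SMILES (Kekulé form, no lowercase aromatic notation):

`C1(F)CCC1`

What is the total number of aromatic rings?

The SMILES encodes a four-membered saturated carbon ring.
The 4-membered ring has only sp³ atoms, so it is not fully conjugated — not aromatic (cyclobutane).

0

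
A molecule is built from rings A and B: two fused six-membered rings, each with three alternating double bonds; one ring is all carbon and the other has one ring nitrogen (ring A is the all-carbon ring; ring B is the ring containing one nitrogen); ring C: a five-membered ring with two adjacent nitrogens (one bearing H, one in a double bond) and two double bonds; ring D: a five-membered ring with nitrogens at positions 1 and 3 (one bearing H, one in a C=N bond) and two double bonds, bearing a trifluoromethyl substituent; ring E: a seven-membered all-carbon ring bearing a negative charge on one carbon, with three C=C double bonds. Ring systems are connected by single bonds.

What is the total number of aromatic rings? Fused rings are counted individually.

Rings A and B form a fused bicyclic system (with one nitrogen) with 10 sp² atoms and 10 π electrons from ring double bonds. 10 = 4(2)+2, so the system is aromatic and both rings count as aromatic (quinoline).
Ring C has a continuous p-orbital overlap around the ring; 2 ring double bonds (4 π electrons) plus a heteroatom lone pair (2) give 6 π electrons. That satisfies 4n+2 with n=1, so ring C is aromatic (pyrazole).
Ring D is planar and fully conjugated; 2 ring double bonds (4 π electrons) plus a heteroatom lone pair (2) give 6 π electrons. That satisfies 4n+2 with n=1, so ring D is aromatic (imidazole).
Ring E has only sp² ring atoms; a planar conformation would have a fully conjugated π system of 8 electrons. But 8 = 4(2), which is 4n not 4n+2, so ring E is not aromatic (cycloheptatrienyl anion).
Aromatic: A, B, C, D. Total: 4.

4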